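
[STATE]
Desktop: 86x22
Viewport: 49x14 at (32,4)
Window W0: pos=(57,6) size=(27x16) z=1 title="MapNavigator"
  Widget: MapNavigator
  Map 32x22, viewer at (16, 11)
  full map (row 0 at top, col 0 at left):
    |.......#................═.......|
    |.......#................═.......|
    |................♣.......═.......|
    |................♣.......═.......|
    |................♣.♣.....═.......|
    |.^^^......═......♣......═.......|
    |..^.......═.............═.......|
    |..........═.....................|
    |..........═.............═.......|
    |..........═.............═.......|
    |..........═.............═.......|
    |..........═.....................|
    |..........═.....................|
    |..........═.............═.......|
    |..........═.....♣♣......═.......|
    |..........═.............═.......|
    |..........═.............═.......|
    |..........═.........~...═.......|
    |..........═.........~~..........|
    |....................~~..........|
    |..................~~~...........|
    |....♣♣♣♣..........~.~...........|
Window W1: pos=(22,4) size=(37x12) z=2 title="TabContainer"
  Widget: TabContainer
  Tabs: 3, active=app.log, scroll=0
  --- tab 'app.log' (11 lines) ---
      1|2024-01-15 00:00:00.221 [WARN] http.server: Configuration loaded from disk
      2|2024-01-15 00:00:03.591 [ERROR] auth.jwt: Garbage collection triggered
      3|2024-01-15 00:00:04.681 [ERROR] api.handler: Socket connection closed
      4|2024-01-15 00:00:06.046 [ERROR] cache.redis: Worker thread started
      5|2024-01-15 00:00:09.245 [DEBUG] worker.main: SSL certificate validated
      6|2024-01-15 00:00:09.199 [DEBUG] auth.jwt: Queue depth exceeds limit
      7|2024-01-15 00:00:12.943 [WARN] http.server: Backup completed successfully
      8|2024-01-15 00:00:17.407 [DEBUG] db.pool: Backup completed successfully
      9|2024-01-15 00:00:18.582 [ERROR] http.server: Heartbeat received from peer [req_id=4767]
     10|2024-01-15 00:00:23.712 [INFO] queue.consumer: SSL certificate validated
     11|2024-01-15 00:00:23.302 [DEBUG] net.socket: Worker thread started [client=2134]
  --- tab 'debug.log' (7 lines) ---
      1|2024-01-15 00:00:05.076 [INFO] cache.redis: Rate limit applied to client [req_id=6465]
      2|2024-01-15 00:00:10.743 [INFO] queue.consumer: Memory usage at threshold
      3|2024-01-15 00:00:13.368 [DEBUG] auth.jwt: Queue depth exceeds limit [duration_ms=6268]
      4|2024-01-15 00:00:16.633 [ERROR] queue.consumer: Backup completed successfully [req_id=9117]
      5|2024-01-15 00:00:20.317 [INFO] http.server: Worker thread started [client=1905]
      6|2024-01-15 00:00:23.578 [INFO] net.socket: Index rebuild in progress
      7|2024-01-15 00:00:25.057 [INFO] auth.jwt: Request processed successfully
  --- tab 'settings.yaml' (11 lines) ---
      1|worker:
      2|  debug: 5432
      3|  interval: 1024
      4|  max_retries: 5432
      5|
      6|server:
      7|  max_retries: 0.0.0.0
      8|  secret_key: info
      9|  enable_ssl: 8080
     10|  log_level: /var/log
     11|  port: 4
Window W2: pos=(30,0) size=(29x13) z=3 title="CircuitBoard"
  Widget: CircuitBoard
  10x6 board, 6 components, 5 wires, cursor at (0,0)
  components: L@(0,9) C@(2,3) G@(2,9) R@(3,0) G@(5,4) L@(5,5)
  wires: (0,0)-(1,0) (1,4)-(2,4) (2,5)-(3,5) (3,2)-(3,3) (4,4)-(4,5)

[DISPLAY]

  [.]                     ┃                      
   │                      ┃                      
   ·               ·      ┃━━━━━━━━━━━━━━━━━━━━━━
                   │      ┃MapNavigator          
               C   ·   ·  ┃──────────────────────
                       │  ┃.....═......♣......═..
   R       · ─ ·       ·  ┃.....═.............═..
                          ┃.....═................
━━━━━━━━━━━━━━━━━━━━━━━━━━┛.....═.............═..
5 00:00:09.245 [DEBUG] wor┃.....═.............═..
5 00:00:09.199 [DEBUG] aut┃.....═.............═..
━━━━━━━━━━━━━━━━━━━━━━━━━━┛.....═.....@..........
                         ┃......═................
                         ┃......═.............═..


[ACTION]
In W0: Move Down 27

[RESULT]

  [.]                     ┃                      
   │                      ┃                      
   ·               ·      ┃━━━━━━━━━━━━━━━━━━━━━━
                   │      ┃MapNavigator          
               C   ·   ·  ┃──────────────────────
                       │  ┃.....═.............═..
   R       · ─ ·       ·  ┃.....═.............═..
                          ┃.....═.........~...═..
━━━━━━━━━━━━━━━━━━━━━━━━━━┛.....═.........~~.....
5 00:00:09.245 [DEBUG] wor┃...............~~.....
5 00:00:09.199 [DEBUG] aut┃.............~~~......
━━━━━━━━━━━━━━━━━━━━━━━━━━┛♣♣♣........@.~.~......
                         ┃                       
                         ┃                       


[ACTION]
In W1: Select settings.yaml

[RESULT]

  [.]                     ┃                      
   │                      ┃                      
   ·               ·      ┃━━━━━━━━━━━━━━━━━━━━━━
                   │      ┃MapNavigator          
               C   ·   ·  ┃──────────────────────
                       │  ┃.....═.............═..
   R       · ─ ·       ·  ┃.....═.............═..
                          ┃.....═.........~...═..
━━━━━━━━━━━━━━━━━━━━━━━━━━┛.....═.........~~.....
                          ┃...............~~.....
                          ┃.............~~~......
━━━━━━━━━━━━━━━━━━━━━━━━━━┛♣♣♣........@.~.~......
                         ┃                       
                         ┃                       


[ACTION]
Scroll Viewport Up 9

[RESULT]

━━━━━━━━━━━━━━━━━━━━━━━━━━┓                      
CircuitBoard              ┃                      
──────────────────────────┨                      
  0 1 2 3 4 5 6 7 8 9     ┃                      
  [.]                     ┃                      
   │                      ┃                      
   ·               ·      ┃━━━━━━━━━━━━━━━━━━━━━━
                   │      ┃MapNavigator          
               C   ·   ·  ┃──────────────────────
                       │  ┃.....═.............═..
   R       · ─ ·       ·  ┃.....═.............═..
                          ┃.....═.........~...═..
━━━━━━━━━━━━━━━━━━━━━━━━━━┛.....═.........~~.....
                          ┃...............~~.....


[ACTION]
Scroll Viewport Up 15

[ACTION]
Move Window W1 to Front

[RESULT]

━━━━━━━━━━━━━━━━━━━━━━━━━━┓                      
CircuitBoard              ┃                      
──────────────────────────┨                      
  0 1 2 3 4 5 6 7 8 9     ┃                      
━━━━━━━━━━━━━━━━━━━━━━━━━━┓                      
iner                      ┃                      
──────────────────────────┨━━━━━━━━━━━━━━━━━━━━━━
│ debug.log │[settings.yam┃MapNavigator          
──────────────────────────┃──────────────────────
                          ┃.....═.............═..
5432                      ┃.....═.............═..
l: 1024                   ┃.....═.........~...═..
ries: 5432                ┃.....═.........~~.....
                          ┃...............~~.....


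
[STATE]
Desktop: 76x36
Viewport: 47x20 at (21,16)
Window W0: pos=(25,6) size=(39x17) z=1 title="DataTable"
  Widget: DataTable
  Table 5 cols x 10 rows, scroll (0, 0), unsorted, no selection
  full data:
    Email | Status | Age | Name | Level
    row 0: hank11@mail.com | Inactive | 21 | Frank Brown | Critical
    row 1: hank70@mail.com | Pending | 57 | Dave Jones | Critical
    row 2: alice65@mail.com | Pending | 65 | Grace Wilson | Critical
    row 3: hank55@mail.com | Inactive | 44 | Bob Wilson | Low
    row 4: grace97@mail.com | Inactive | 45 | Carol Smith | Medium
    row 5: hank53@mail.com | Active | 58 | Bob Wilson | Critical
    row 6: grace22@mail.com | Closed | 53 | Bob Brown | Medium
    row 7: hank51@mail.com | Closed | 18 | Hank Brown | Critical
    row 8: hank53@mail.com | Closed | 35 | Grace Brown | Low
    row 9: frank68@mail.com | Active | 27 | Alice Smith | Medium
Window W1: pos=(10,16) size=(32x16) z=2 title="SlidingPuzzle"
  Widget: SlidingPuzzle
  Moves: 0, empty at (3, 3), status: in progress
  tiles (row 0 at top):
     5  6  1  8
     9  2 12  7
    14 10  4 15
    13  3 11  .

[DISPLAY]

━━━━━━━━━━━━━━━━━━━━┓│Active  │58 │Bob Wil┃    
zzle                ┃│Closed  │53 │Bob Bro┃    
────────────────────┨│Closed  │18 │Hank Br┃    
┬────┬────┐         ┃│Closed  │35 │Grace B┃    
│  1 │  8 │         ┃│Active  │27 │Alice S┃    
┼────┼────┤         ┃                     ┃    
│ 12 │  7 │         ┃━━━━━━━━━━━━━━━━━━━━━┛    
┼────┼────┤         ┃                          
│  4 │ 15 │         ┃                          
┼────┼────┤         ┃                          
│ 11 │    │         ┃                          
┴────┴────┘         ┃                          
                    ┃                          
                    ┃                          
                    ┃                          
━━━━━━━━━━━━━━━━━━━━┛                          
                                               
                                               
                                               
                                               


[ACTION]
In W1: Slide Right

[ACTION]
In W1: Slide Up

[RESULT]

━━━━━━━━━━━━━━━━━━━━┓│Active  │58 │Bob Wil┃    
zzle                ┃│Closed  │53 │Bob Bro┃    
────────────────────┨│Closed  │18 │Hank Br┃    
┬────┬────┐         ┃│Closed  │35 │Grace B┃    
│  1 │  8 │         ┃│Active  │27 │Alice S┃    
┼────┼────┤         ┃                     ┃    
│ 12 │  7 │         ┃━━━━━━━━━━━━━━━━━━━━━┛    
┼────┼────┤         ┃                          
│  4 │ 15 │         ┃                          
┼────┼────┤         ┃                          
│    │ 11 │         ┃                          
┴────┴────┘         ┃                          
                    ┃                          
                    ┃                          
                    ┃                          
━━━━━━━━━━━━━━━━━━━━┛                          
                                               
                                               
                                               
                                               


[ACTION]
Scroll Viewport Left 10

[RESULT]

━━━━━━━━━━━━━━━━━━━━━━━━━━━━━━┓│Active  │58 │Bo
 SlidingPuzzle                ┃│Closed  │53 │Bo
──────────────────────────────┨│Closed  │18 │Ha
┌────┬────┬────┬────┐         ┃│Closed  │35 │Gr
│  5 │  6 │  1 │  8 │         ┃│Active  │27 │Al
├────┼────┼────┼────┤         ┃                
│  9 │  2 │ 12 │  7 │         ┃━━━━━━━━━━━━━━━━
├────┼────┼────┼────┤         ┃                
│ 14 │ 10 │  4 │ 15 │         ┃                
├────┼────┼────┼────┤         ┃                
│ 13 │  3 │    │ 11 │         ┃                
└────┴────┴────┴────┘         ┃                
Moves: 1                      ┃                
                              ┃                
                              ┃                
━━━━━━━━━━━━━━━━━━━━━━━━━━━━━━┛                
                                               
                                               
                                               
                                               


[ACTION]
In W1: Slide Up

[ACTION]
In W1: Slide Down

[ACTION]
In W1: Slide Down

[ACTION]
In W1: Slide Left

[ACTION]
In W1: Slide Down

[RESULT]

━━━━━━━━━━━━━━━━━━━━━━━━━━━━━━┓│Active  │58 │Bo
 SlidingPuzzle                ┃│Closed  │53 │Bo
──────────────────────────────┨│Closed  │18 │Ha
┌────┬────┬────┬────┐         ┃│Closed  │35 │Gr
│  5 │  6 │  1 │    │         ┃│Active  │27 │Al
├────┼────┼────┼────┤         ┃                
│  9 │  2 │  7 │  8 │         ┃━━━━━━━━━━━━━━━━
├────┼────┼────┼────┤         ┃                
│ 14 │ 10 │ 12 │ 15 │         ┃                
├────┼────┼────┼────┤         ┃                
│ 13 │  3 │  4 │ 11 │         ┃                
└────┴────┴────┴────┘         ┃                
Moves: 5                      ┃                
                              ┃                
                              ┃                
━━━━━━━━━━━━━━━━━━━━━━━━━━━━━━┛                
                                               
                                               
                                               
                                               


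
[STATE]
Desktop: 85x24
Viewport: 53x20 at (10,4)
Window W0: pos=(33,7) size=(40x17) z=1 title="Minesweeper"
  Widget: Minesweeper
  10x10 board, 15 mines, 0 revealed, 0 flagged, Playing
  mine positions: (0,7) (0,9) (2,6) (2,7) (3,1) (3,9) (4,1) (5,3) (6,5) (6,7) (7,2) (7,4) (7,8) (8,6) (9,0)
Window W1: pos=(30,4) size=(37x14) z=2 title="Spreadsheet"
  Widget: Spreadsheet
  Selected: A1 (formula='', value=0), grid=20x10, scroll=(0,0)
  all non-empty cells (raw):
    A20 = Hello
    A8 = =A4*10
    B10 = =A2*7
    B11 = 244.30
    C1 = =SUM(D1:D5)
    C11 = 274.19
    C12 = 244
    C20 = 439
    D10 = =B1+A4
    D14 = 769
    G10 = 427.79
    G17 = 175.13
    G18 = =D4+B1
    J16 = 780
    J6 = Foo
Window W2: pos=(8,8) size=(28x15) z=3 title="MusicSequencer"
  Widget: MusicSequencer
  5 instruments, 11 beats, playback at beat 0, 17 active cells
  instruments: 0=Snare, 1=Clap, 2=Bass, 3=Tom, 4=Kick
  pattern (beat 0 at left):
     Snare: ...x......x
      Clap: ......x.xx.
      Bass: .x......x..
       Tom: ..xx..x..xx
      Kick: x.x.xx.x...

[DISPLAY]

                    ┏━━━━━━━━━━━━━━━━━━━━━━━━━━━━━━━━
                    ┃ Spreadsheet                    
                    ┠────────────────────────────────
                    ┃A1:                             
━━━━━━━━━━━━━━━━━━━━━━━━━┓  A       B       C       D
MusicSequencer           ┃---------------------------
─────────────────────────┨    [0]       0       0    
     ▼1234567890         ┃      0       0       0    
Snare···█······█         ┃      0       0       0    
 Clap······█·██·         ┃      0       0       0    
 Bass·█······█··         ┃      0       0       0    
  Tom··██··█··██         ┃      0       0       0    
 Kick█·█·██·█···         ┃      0       0       0    
                         ┃━━━━━━━━━━━━━━━━━━━━━━━━━━━
                         ┃■■■■■■■■                   
                         ┃■■■■■■■■                   
                         ┃                           
                         ┃                           
━━━━━━━━━━━━━━━━━━━━━━━━━┛                           
                       ┗━━━━━━━━━━━━━━━━━━━━━━━━━━━━━


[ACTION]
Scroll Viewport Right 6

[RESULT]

              ┏━━━━━━━━━━━━━━━━━━━━━━━━━━━━━━━━━━━┓  
              ┃ Spreadsheet                       ┃  
              ┠───────────────────────────────────┨  
              ┃A1:                                ┃━━
━━━━━━━━━━━━━━━━━━━┓  A       B       C       D   ┃  
equencer           ┃------------------------------┃──
───────────────────┨    [0]       0       0       ┃  
1234567890         ┃      0       0       0       ┃  
··█······█         ┃      0       0       0       ┃  
·····█·██·         ┃      0       0       0       ┃  
█······█··         ┃      0       0       0       ┃  
·██··█··██         ┃      0       0       0       ┃  
·█·██·█···         ┃      0       0       0       ┃  
                   ┃━━━━━━━━━━━━━━━━━━━━━━━━━━━━━━┛  
                   ┃■■■■■■■■                         
                   ┃■■■■■■■■                         
                   ┃                                 
                   ┃                                 
━━━━━━━━━━━━━━━━━━━┛                                 
                 ┗━━━━━━━━━━━━━━━━━━━━━━━━━━━━━━━━━━━


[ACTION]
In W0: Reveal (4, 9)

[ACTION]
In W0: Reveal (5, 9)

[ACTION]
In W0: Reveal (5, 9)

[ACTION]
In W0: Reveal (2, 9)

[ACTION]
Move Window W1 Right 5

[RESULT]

                   ┏━━━━━━━━━━━━━━━━━━━━━━━━━━━━━━━━━
                   ┃ Spreadsheet                     
                   ┠─────────────────────────────────
                 ┏━┃A1:                              
━━━━━━━━━━━━━━━━━━━┓       A       B       C       D 
equencer           ┃---------------------------------
───────────────────┨  1      [0]       0       0     
1234567890         ┃  2        0       0       0     
··█······█         ┃  3        0       0       0     
·····█·██·         ┃  4        0       0       0     
█······█··         ┃  5        0       0       0     
·██··█··██         ┃  6        0       0       0     
·█·██·█···         ┃  7        0       0       0     
                   ┃━━━━━━━━━━━━━━━━━━━━━━━━━━━━━━━━━
                   ┃■■■■■■■■                         
                   ┃■■■■■■■■                         
                   ┃                                 
                   ┃                                 
━━━━━━━━━━━━━━━━━━━┛                                 
                 ┗━━━━━━━━━━━━━━━━━━━━━━━━━━━━━━━━━━━


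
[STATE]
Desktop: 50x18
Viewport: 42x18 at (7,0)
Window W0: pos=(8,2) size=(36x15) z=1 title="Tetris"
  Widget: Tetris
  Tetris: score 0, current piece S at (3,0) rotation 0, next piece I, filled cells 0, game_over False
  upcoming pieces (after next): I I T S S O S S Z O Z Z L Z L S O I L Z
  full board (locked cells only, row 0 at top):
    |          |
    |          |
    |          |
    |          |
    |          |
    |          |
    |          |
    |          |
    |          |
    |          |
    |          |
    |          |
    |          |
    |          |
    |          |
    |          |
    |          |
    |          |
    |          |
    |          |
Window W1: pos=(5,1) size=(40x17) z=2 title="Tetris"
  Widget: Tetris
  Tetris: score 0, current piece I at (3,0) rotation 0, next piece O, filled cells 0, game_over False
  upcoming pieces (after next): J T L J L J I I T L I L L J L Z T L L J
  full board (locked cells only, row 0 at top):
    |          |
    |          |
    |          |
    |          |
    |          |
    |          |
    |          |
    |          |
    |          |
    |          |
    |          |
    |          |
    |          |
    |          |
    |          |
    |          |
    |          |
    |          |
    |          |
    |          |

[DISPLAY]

                                          
━━━━━━━━━━━━━━━━━━━━━━━━━━━━━━━━━━━━━┓    
Tetris                               ┃    
─────────────────────────────────────┨    
         │Next:                      ┃    
         │▓▓                         ┃    
         │▓▓                         ┃    
         │                           ┃    
         │                           ┃    
         │                           ┃    
         │Score:                     ┃    
         │0                          ┃    
         │                           ┃    
         │                           ┃    
         │                           ┃    
         │                           ┃    
         │                           ┃    
━━━━━━━━━━━━━━━━━━━━━━━━━━━━━━━━━━━━━┛    


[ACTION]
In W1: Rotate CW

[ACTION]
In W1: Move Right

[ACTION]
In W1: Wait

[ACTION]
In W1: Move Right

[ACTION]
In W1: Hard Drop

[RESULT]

                                          
━━━━━━━━━━━━━━━━━━━━━━━━━━━━━━━━━━━━━┓    
Tetris                               ┃    
─────────────────────────────────────┨    
         │Next:                      ┃    
         │█                          ┃    
         │███                        ┃    
         │                           ┃    
         │                           ┃    
         │                           ┃    
         │Score:                     ┃    
         │0                          ┃    
         │                           ┃    
    █    │                           ┃    
    █    │                           ┃    
    █    │                           ┃    
    █    │                           ┃    
━━━━━━━━━━━━━━━━━━━━━━━━━━━━━━━━━━━━━┛    


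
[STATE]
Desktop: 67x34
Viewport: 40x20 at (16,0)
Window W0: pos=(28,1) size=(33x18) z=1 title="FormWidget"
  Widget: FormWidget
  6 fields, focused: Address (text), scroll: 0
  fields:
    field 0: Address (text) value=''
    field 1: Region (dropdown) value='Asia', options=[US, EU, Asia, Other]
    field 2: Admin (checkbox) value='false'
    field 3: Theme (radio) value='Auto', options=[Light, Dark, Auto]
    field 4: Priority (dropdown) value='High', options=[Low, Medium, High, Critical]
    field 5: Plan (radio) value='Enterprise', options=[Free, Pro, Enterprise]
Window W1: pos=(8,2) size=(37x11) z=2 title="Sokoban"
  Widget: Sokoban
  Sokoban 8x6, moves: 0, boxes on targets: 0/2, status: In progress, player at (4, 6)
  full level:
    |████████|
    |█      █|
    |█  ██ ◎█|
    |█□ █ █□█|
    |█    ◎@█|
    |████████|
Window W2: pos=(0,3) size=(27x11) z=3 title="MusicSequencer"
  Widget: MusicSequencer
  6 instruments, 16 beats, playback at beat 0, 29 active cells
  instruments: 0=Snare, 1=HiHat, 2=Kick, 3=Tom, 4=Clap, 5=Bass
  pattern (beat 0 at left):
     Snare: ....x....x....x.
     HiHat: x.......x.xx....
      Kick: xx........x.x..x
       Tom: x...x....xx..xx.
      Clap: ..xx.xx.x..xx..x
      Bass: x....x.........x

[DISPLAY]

                                        
            ┏━━━━━━━━━━━━━━━━━━━━━━━━━━━
━━━━━━━━━━━━━━━━━━━━━━━━━━━━┓           
━━━━━━━━━━┓                 ┃───────────
          ┃─────────────────┨           
──────────┨                 ┃sia        
9012345   ┃                 ┃]          
█····█·   ┃                 ┃) Light  ( 
·██····   ┃                 ┃igh        
·█·█··█   ┃                 ┃) Free  ( )
██··██·   ┃                 ┃           
··██··█   ┃                 ┃           
······█   ┃━━━━━━━━━━━━━━━━━┛           
━━━━━━━━━━┛ ┃                           
            ┃                           
            ┃                           
            ┃                           
            ┃                           
            ┗━━━━━━━━━━━━━━━━━━━━━━━━━━━
                                        


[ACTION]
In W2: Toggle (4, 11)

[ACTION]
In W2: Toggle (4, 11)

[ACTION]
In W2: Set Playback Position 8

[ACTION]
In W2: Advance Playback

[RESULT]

                                        
            ┏━━━━━━━━━━━━━━━━━━━━━━━━━━━
━━━━━━━━━━━━━━━━━━━━━━━━━━━━┓           
━━━━━━━━━━┓                 ┃───────────
          ┃─────────────────┨           
──────────┨                 ┃sia        
▼012345   ┃                 ┃]          
█····█·   ┃                 ┃) Light  ( 
·██····   ┃                 ┃igh        
·█·█··█   ┃                 ┃) Free  ( )
██··██·   ┃                 ┃           
··██··█   ┃                 ┃           
······█   ┃━━━━━━━━━━━━━━━━━┛           
━━━━━━━━━━┛ ┃                           
            ┃                           
            ┃                           
            ┃                           
            ┃                           
            ┗━━━━━━━━━━━━━━━━━━━━━━━━━━━
                                        


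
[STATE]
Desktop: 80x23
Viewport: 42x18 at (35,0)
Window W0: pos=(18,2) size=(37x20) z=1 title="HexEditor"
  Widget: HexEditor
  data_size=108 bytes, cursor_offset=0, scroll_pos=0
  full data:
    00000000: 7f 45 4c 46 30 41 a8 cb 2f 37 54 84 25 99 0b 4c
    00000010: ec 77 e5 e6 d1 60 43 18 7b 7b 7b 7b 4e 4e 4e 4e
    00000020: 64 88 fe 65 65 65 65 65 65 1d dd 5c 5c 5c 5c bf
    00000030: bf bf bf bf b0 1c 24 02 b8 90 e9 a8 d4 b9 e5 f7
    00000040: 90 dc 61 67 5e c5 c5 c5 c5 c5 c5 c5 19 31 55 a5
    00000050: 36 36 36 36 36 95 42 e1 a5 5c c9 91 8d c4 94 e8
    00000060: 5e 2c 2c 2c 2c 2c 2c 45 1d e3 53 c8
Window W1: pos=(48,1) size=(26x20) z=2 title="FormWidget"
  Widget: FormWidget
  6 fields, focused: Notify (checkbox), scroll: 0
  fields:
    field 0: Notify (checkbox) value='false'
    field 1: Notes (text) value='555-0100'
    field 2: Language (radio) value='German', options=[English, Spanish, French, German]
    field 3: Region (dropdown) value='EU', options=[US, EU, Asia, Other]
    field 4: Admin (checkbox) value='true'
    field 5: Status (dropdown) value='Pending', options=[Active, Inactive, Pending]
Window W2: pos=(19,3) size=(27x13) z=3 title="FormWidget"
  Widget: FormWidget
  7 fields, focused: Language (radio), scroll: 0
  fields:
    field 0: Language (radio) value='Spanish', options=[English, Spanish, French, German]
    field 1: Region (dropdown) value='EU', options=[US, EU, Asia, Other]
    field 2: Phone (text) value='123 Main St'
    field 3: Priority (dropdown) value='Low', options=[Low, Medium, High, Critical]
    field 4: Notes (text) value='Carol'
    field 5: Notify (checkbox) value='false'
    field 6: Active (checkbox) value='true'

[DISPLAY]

                                          
             ┏━━━━━━━━━━━━━━━━━━━━━━━━┓   
━━━━━━━━━━━━━┃ FormWidget             ┃   
━━━━━━━━━━┓  ┠────────────────────────┨   
          ┃──┃> Notify:     [ ]       ┃   
──────────┨ a┃  Notes:      [555-0100]┃   
 ) English┃ 4┃  Language:   ( ) Englis┃   
EU      ▼]┃ 6┃  Region:     [EU     ▼]┃   
123 Main ]┃ 2┃  Admin:      [x]       ┃   
Low     ▼]┃ c┃  Status:     [Pending▼]┃   
Carol    ]┃ 4┃                        ┃   
 ]        ┃ 2┃                        ┃   
x]        ┃  ┃                        ┃   
          ┃  ┃                        ┃   
          ┃  ┃                        ┃   
━━━━━━━━━━┛  ┃                        ┃   
             ┃                        ┃   
             ┃                        ┃   


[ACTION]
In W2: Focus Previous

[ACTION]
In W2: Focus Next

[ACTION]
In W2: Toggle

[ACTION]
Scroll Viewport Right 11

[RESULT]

                                          
          ┏━━━━━━━━━━━━━━━━━━━━━━━━┓      
━━━━━━━━━━┃ FormWidget             ┃      
━━━━━━━┓  ┠────────────────────────┨      
       ┃──┃> Notify:     [ ]       ┃      
───────┨ a┃  Notes:      [555-0100]┃      
English┃ 4┃  Language:   ( ) Englis┃      
     ▼]┃ 6┃  Region:     [EU     ▼]┃      
 Main ]┃ 2┃  Admin:      [x]       ┃      
     ▼]┃ c┃  Status:     [Pending▼]┃      
ol    ]┃ 4┃                        ┃      
       ┃ 2┃                        ┃      
       ┃  ┃                        ┃      
       ┃  ┃                        ┃      
       ┃  ┃                        ┃      
━━━━━━━┛  ┃                        ┃      
          ┃                        ┃      
          ┃                        ┃      


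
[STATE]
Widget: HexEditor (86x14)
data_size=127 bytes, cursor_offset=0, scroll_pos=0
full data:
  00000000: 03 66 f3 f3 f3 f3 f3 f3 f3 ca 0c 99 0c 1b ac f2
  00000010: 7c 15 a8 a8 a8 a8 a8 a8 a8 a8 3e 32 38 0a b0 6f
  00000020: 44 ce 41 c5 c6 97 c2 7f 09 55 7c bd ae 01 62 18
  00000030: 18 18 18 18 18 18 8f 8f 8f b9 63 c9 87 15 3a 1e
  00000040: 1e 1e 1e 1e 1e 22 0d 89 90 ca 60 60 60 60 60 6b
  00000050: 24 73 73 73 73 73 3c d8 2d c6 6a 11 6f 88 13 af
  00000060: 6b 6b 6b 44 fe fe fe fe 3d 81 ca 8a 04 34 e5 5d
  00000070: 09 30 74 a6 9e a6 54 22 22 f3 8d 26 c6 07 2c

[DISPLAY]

00000000  03 66 f3 f3 f3 f3 f3 f3  f3 ca 0c 99 0c 1b ac f2  |.f..............|        
00000010  7c 15 a8 a8 a8 a8 a8 a8  a8 a8 3e 32 38 0a b0 6f  ||.........>28..o|        
00000020  44 ce 41 c5 c6 97 c2 7f  09 55 7c bd ae 01 62 18  |D.A......U|...b.|        
00000030  18 18 18 18 18 18 8f 8f  8f b9 63 c9 87 15 3a 1e  |..........c...:.|        
00000040  1e 1e 1e 1e 1e 22 0d 89  90 ca 60 60 60 60 60 6b  |....."....`````k|        
00000050  24 73 73 73 73 73 3c d8  2d c6 6a 11 6f 88 13 af  |$sssss<.-.j.o...|        
00000060  6b 6b 6b 44 fe fe fe fe  3d 81 ca 8a 04 34 e5 5d  |kkkD....=....4.]|        
00000070  09 30 74 a6 9e a6 54 22  22 f3 8d 26 c6 07 2c     |.0t...T""..&.., |        
                                                                                      
                                                                                      
                                                                                      
                                                                                      
                                                                                      
                                                                                      


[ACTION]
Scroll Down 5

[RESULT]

00000050  24 73 73 73 73 73 3c d8  2d c6 6a 11 6f 88 13 af  |$sssss<.-.j.o...|        
00000060  6b 6b 6b 44 fe fe fe fe  3d 81 ca 8a 04 34 e5 5d  |kkkD....=....4.]|        
00000070  09 30 74 a6 9e a6 54 22  22 f3 8d 26 c6 07 2c     |.0t...T""..&.., |        
                                                                                      
                                                                                      
                                                                                      
                                                                                      
                                                                                      
                                                                                      
                                                                                      
                                                                                      
                                                                                      
                                                                                      
                                                                                      


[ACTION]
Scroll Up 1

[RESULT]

00000040  1e 1e 1e 1e 1e 22 0d 89  90 ca 60 60 60 60 60 6b  |....."....`````k|        
00000050  24 73 73 73 73 73 3c d8  2d c6 6a 11 6f 88 13 af  |$sssss<.-.j.o...|        
00000060  6b 6b 6b 44 fe fe fe fe  3d 81 ca 8a 04 34 e5 5d  |kkkD....=....4.]|        
00000070  09 30 74 a6 9e a6 54 22  22 f3 8d 26 c6 07 2c     |.0t...T""..&.., |        
                                                                                      
                                                                                      
                                                                                      
                                                                                      
                                                                                      
                                                                                      
                                                                                      
                                                                                      
                                                                                      
                                                                                      


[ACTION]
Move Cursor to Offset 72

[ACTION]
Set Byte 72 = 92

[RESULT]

00000040  1e 1e 1e 1e 1e 22 0d 89  92 ca 60 60 60 60 60 6b  |....."....`````k|        
00000050  24 73 73 73 73 73 3c d8  2d c6 6a 11 6f 88 13 af  |$sssss<.-.j.o...|        
00000060  6b 6b 6b 44 fe fe fe fe  3d 81 ca 8a 04 34 e5 5d  |kkkD....=....4.]|        
00000070  09 30 74 a6 9e a6 54 22  22 f3 8d 26 c6 07 2c     |.0t...T""..&.., |        
                                                                                      
                                                                                      
                                                                                      
                                                                                      
                                                                                      
                                                                                      
                                                                                      
                                                                                      
                                                                                      
                                                                                      


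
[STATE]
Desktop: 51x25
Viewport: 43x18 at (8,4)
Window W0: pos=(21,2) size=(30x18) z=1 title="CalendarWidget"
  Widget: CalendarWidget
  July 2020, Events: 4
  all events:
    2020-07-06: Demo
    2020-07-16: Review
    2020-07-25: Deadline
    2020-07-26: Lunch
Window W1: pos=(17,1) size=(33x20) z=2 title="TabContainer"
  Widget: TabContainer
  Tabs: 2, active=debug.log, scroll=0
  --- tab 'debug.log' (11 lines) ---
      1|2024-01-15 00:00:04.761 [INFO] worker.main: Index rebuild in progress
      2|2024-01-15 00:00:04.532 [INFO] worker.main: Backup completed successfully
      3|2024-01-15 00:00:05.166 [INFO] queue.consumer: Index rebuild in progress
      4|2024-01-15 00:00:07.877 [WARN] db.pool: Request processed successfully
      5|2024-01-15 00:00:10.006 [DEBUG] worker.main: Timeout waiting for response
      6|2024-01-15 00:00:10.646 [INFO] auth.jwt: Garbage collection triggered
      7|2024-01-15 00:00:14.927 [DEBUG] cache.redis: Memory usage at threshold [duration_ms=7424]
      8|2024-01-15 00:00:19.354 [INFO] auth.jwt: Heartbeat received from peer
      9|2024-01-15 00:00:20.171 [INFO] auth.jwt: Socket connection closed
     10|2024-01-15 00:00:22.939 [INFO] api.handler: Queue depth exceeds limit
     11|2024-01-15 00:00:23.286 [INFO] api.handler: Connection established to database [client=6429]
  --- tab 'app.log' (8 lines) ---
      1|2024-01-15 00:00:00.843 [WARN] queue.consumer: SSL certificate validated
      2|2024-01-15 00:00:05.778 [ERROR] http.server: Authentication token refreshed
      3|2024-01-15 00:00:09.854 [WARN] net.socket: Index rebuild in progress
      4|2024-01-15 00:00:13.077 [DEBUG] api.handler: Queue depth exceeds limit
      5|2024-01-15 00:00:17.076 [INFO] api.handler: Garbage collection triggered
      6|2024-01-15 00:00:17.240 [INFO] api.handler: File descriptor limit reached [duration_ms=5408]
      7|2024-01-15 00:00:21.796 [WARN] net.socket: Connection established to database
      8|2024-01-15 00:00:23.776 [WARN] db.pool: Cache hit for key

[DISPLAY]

         ┃[debug.log]│ app.log           ┃┨
         ┃───────────────────────────────┃┃
         ┃2024-01-15 00:00:04.761 [INFO] ┃┃
         ┃2024-01-15 00:00:04.532 [INFO] ┃┃
         ┃2024-01-15 00:00:05.166 [INFO] ┃┃
         ┃2024-01-15 00:00:07.877 [WARN] ┃┃
         ┃2024-01-15 00:00:10.006 [DEBUG]┃┃
         ┃2024-01-15 00:00:10.646 [INFO] ┃┃
         ┃2024-01-15 00:00:14.927 [DEBUG]┃┃
         ┃2024-01-15 00:00:19.354 [INFO] ┃┃
         ┃2024-01-15 00:00:20.171 [INFO] ┃┃
         ┃2024-01-15 00:00:22.939 [INFO] ┃┃
         ┃2024-01-15 00:00:23.286 [INFO] ┃┃
         ┃                               ┃┃
         ┃                               ┃┃
         ┃                               ┃┛
         ┗━━━━━━━━━━━━━━━━━━━━━━━━━━━━━━━┛ 
                                           


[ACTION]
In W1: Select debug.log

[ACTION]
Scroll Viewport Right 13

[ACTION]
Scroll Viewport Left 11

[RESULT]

                 ┃[debug.log]│ app.log     
                 ┃─────────────────────────
                 ┃2024-01-15 00:00:04.761 [
                 ┃2024-01-15 00:00:04.532 [
                 ┃2024-01-15 00:00:05.166 [
                 ┃2024-01-15 00:00:07.877 [
                 ┃2024-01-15 00:00:10.006 [
                 ┃2024-01-15 00:00:10.646 [
                 ┃2024-01-15 00:00:14.927 [
                 ┃2024-01-15 00:00:19.354 [
                 ┃2024-01-15 00:00:20.171 [
                 ┃2024-01-15 00:00:22.939 [
                 ┃2024-01-15 00:00:23.286 [
                 ┃                         
                 ┃                         
                 ┃                         
                 ┗━━━━━━━━━━━━━━━━━━━━━━━━━
                                           


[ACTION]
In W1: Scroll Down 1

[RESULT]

                 ┃[debug.log]│ app.log     
                 ┃─────────────────────────
                 ┃2024-01-15 00:00:04.532 [
                 ┃2024-01-15 00:00:05.166 [
                 ┃2024-01-15 00:00:07.877 [
                 ┃2024-01-15 00:00:10.006 [
                 ┃2024-01-15 00:00:10.646 [
                 ┃2024-01-15 00:00:14.927 [
                 ┃2024-01-15 00:00:19.354 [
                 ┃2024-01-15 00:00:20.171 [
                 ┃2024-01-15 00:00:22.939 [
                 ┃2024-01-15 00:00:23.286 [
                 ┃                         
                 ┃                         
                 ┃                         
                 ┃                         
                 ┗━━━━━━━━━━━━━━━━━━━━━━━━━
                                           
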